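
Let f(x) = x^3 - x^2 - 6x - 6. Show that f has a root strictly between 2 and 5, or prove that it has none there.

f(2) = -14 and f(5) = 64, which have opposite signs.
f is continuous everywhere (it is a polynomial), in particular on [2, 5].
By the Intermediate Value Theorem, f takes the value 0 somewhere in the open interval.

Yes, f has a root in the interval.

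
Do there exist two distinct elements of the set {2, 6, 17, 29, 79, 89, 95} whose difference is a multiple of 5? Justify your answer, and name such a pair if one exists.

The pair (2, 17) works.

Reduce each element mod 5: 2↦2, 6↦1, 17↦2, 29↦4, 79↦4, 89↦4, 95↦0. The residue 2 repeats (at 2 and 17), and 17 − 2 = 15 = 3·5.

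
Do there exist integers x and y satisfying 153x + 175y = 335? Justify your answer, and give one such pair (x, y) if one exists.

Since gcd(153, 175) = 1, every integer is an integer combination of 153 and 175.
Run the Euclidean algorithm on 175 and 153: 175 = 1·153 + 22, 153 = 6·22 + 21, 22 = 1·21 + 1, 21 = 21·1 + 0.
Unwinding: 1 = 22 − 1·21 = 22 − (153 − 6·22) = −153 + 7·22 = −153 + 7·(175 − 1·153) = 7·175 − 8·153, i.e. 153·(-8) + 175·7 = 1.
Times 335: 153·(-2680) + 175·2345 = 335, so (-2680, 2345) solves it.
Adding 16·175 to x and subtracting 16·153 from y gives the tidier solution (120, -103).
Indeed 153·120 + 175·(-103) = 18360 − 18025 = 335.

x = 120, y = -103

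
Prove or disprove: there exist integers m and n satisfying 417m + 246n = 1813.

No such integers exist.

gcd(417, 246) = 3, so every integer of the form 417m + 246n is a multiple of 3.
However 1813 leaves remainder 1 on division by 3.
So the equation is unsolvable over ℤ.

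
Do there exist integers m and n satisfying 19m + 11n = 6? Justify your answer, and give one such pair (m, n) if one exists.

Since gcd(19, 11) = 1, every integer is an integer combination of 19 and 11.
Run the Euclidean algorithm on 19 and 11: 19 = 1·11 + 8, 11 = 1·8 + 3, 8 = 2·3 + 2, 3 = 1·2 + 1, 2 = 2·1 + 0.
Working back up the chain: 1 = 3 − 1·2 = 3 − (8 − 2·3) = −8 + 3·3 = −8 + 3·(11 − 1·8) = 3·11 − 4·8 = 3·11 − 4·(19 − 1·11) = −4·19 + 7·11. So 19·(-4) + 11·7 = 1.
Scaling by 6 gives the particular solution (m, n) = (-24, 42).
Adding 3·11 to m and subtracting 3·19 from n gives the tidier solution (9, -15).
Indeed 19·9 + 11·(-15) = 171 − 165 = 6.

m = 9, n = -15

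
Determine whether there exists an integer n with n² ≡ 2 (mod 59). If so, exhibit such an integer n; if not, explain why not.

Apply Euler's criterion with the prime 59: 2 is a quadratic residue iff 2^29 ≡ 1 (mod 59), and a non-residue iff it is ≡ −1.
Squaring successively (mod 59): 2^2 = 4 ≡ 4; 2^4 ≡ 4² = 16 ≡ 16; 2^8 ≡ 16² = 256 ≡ 20; 2^16 ≡ 20² = 400 ≡ 46.
Since 29 = 16 + 8 + 4 + 1, 2^29 ≡ 46 · 20 · 16 · 2; multiplying out mod 59: 46·20 = 920 ≡ 35, then 35·16 = 560 ≡ 29, then 29·2 = 58 ≡ 58. Thus 2^29 ≡ 58 ≡ −1 (mod 59).
The value −1 means 2 is a non-residue modulo 59, so n² ≡ 2 (mod 59) is impossible.

No, no such integer exists.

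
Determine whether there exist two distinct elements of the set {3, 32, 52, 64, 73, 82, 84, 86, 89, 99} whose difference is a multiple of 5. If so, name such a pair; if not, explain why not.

The pair (3, 73) works.

3 mod 5 = 3 and 73 mod 5 = 3, so 73 − 3 = 70 = 14·5.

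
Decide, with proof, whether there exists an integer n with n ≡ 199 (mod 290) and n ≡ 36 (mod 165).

gcd(290, 165) = 5. If n ≡ 199 (mod 290) and n ≡ 36 (mod 165), then n ≡ 199 (mod 5) and n ≡ 36 (mod 5).
However 199 ≡ 4 and 36 ≡ 1 (mod 5), and 4 ≠ 1.
Therefore no such n exists.

No, no such integer exists.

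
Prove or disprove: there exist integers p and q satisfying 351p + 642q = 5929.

Any value of 351p + 642q is a multiple of gcd(351, 642) = 3.
But 5929 is not a multiple of 3 (it leaves remainder 1).
Hence no integers p, q satisfy the equation.

There are no such integers.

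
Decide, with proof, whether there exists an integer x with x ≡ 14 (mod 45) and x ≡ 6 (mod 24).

Reduce both congruences modulo 3, which divides 45 and 24: they say x ≡ 14 (mod 3) and x ≡ 6 (mod 3).
These are incompatible: 14 − 6 = 8 is not divisible by 3.
So no integer satisfies both congruences.

No, no such integer exists.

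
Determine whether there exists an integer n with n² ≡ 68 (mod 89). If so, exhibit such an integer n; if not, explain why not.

n = 35 works: 35² = 1225, and 1225 − 68 = 1157 = 13·89.

n = 35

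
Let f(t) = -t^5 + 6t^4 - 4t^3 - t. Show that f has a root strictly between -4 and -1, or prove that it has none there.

The endpoint values f(-4) = 2820 and f(-1) = 12 are both positive. Claim: f(t) > 0 for every t in (-4, -1).
Substitute t = -1 − u, where 0 < u < 3 on the interval. Expanding, f(-1 − u) = u^5 + 11u^4 + 38u^3 + 58u^2 + 42u + 12.
The nonzero coefficients here are all positive, so for u > 0 every term is positive (or zero), and the constant term 12 is strictly positive.
So f is strictly positive on (-4, -1); no root exists in the interval.

No such root exists.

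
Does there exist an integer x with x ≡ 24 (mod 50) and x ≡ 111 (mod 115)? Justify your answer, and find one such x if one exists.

Both moduli are multiples of 5 = gcd(50, 115), so any solution would satisfy x ≡ 24 and x ≡ 111 modulo 5 simultaneously.
But 24 mod 5 = 4 while 111 mod 5 = 1, a contradiction.
Therefore no such x exists.

There is no such integer.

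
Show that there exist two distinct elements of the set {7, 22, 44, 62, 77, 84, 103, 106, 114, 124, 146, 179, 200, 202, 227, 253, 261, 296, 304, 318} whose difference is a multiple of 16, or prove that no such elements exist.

Yes: 7 and 103.

Both 7 and 103 leave remainder 7 on division by 16; their difference 96 = 6·16 is a multiple of 16.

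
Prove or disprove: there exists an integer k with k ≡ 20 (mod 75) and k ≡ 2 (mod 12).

k = 170

The moduli are not coprime: gcd(75, 12) = 3. Compatibility requires 3 ∣ (2 − 20) = -18, which holds, so solutions exist.
List candidates k ≡ 20 (mod 75): 20, 95, 170. Modulo 12 these are 8, 11, 2; 170 gives 2 as required.
Indeed 170 ≡ 20 (mod 75) and 170 ≡ 2 (mod 12).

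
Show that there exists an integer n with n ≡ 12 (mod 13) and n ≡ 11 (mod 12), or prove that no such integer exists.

n = 155

gcd(13, 12) = 1, so the Chinese Remainder Theorem guarantees exactly one residue class mod 156 satisfying both.
Any solution of the first congruence is n = 12 + 13t; substituting into the second, 13t ≡ 11 − 12 ≡ 11 (mod 12).
13 ≡ 1 (mod 12), so this reads 1t ≡ 11 (mod 12). So t ≡ 11 (mod 12).
With t = 11: n = 12 + 13·11 = 155.
Indeed 155 ≡ 12 (mod 13) and 155 ≡ 11 (mod 12).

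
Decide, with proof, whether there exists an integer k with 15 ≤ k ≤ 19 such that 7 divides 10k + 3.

No, no such integer k in that range exists.

At k = 15, 10·15 + 3 = 153 ≡ 6 (mod 7), and each step in k adds 10 ≡ 3 (mod 7), giving residues 6, 2, 5, 1, 4 for k = 15, 16, …, 19.
The residue 0 does not occur, so no k in [15, 19] makes 10k + 3 a multiple of 7.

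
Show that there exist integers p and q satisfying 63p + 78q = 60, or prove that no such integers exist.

p = 22, q = -17

Every value of 63p + 78q is a multiple of gcd(63, 78) = 3; since 3 ∣ 60, solutions exist.
Dividing through by 3 reduces the equation to 21p + 26q = 20.
Run the Euclidean algorithm on 26 and 21: 26 = 1·21 + 5, 21 = 4·5 + 1, 5 = 5·1 + 0.
Working back up the chain: 1 = 21 − 4·5 = 21 − 4·(26 − 1·21) = −4·26 + 5·21. So 21·5 + 26·(-4) = 1.
Times 20: 21·100 + 26·(-80) = 20, so (100, -80) solves it.
The general solution is p = 100 + 26k, q = -80 − 21k; taking k = -3 gives the smaller pair p = 22, q = -17.
Indeed 63·22 + 78·(-17) = 1386 − 1326 = 60.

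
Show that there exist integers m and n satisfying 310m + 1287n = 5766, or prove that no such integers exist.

m = 276, n = -62

310 and 1287 are coprime, so 310m + 1287n ranges over all of ℤ.
Run the Euclidean algorithm on 1287 and 310: 1287 = 4·310 + 47, 310 = 6·47 + 28, 47 = 1·28 + 19, 28 = 1·19 + 9, 19 = 2·9 + 1, 9 = 9·1 + 0.
Unwinding: 1 = 19 − 2·9 = 19 − 2·(28 − 1·19) = −2·28 + 3·19 = −2·28 + 3·(47 − 1·28) = 3·47 − 5·28 = 3·47 − 5·(310 − 6·47) = −5·310 + 33·47 = −5·310 + 33·(1287 − 4·310) = 33·1287 − 137·310, i.e. 310·(-137) + 1287·33 = 1.
Scaling by 5766 gives the particular solution (m, n) = (-789942, 190278).
Adding 614·1287 to m and subtracting 614·310 from n gives the tidier solution (276, -62).
Indeed 310·276 + 1287·(-62) = 85560 − 79794 = 5766.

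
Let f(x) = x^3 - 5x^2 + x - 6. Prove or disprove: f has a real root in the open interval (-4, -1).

The endpoint values f(-4) = -154 and f(-1) = -13 are both negative. Claim: f(x) < 0 for every x in (-4, -1).
Shift to the endpoint -1: with x = -1 − u (0 < u < 3), one computes f(-1 − u) = -u^3 - 8u^2 - 14u - 13.
All 4 nonzero coefficients of this polynomial in u are negative; hence for u > 0 the value is a sum of negative terms (the constant -13 among them).
So f is strictly negative on (-4, -1); no root exists in the interval.

No.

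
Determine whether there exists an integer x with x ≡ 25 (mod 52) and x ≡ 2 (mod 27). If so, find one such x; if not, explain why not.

Since 52 and 27 share no common factor, CRT says the pair of congruences has a solution (unique mod 1404).
Write x = 25 + 52t and require 25 + 52t ≡ 2 (mod 27), i.e. 52t ≡ 4 (mod 27).
52 ≡ 25 (mod 27), so this reads 25t ≡ 4 (mod 27). Since 25·13 = 325 = 12·27 + 1, the inverse of 25 mod 27 is 13.
Therefore t ≡ 13·4 = 52 ≡ 25 (mod 27).
Taking t = 25 gives x = 25 + 52·25 = 1325.
Indeed 1325 ≡ 25 (mod 52) and 1325 ≡ 2 (mod 27).

x = 1325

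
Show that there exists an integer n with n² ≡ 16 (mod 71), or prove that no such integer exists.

n = 67 works: 67² = 4489, and 4489 − 16 = 4473 = 63·71.

n = 67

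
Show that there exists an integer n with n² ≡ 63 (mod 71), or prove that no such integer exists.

Apply Euler's criterion with the prime 71: 63 is a quadratic residue iff 63^35 ≡ 1 (mod 71), and a non-residue iff it is ≡ −1.
Squaring successively (mod 71): 63^2 = 3969 ≡ 64; 63^4 ≡ 64² = 4096 ≡ 49; 63^8 ≡ 49² = 2401 ≡ 58; 63^16 ≡ 58² = 3364 ≡ 27; 63^32 ≡ 27² = 729 ≡ 19.
Since 35 = 32 + 2 + 1, 63^35 ≡ 19 · 64 · 63; multiplying out mod 71: 19·64 = 1216 ≡ 9, then 9·63 = 567 ≡ 70. Thus 63^35 ≡ 70 ≡ −1 (mod 71).
By Euler's criterion 63 is a quadratic non-residue mod 71: no n satisfies n² ≡ 63 (mod 71).

There is no such integer.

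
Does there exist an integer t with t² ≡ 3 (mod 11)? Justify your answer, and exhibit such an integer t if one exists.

t = 5 works: 5² = 25, and 25 − 3 = 22 = 2·11.

t = 5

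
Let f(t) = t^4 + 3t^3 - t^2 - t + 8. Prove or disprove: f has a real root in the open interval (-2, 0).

Such a root exists.

f(-2) = -2 and f(0) = 8, which have opposite signs.
As a polynomial, f is continuous on every closed interval.
By the Intermediate Value Theorem, f takes the value 0 somewhere in the open interval.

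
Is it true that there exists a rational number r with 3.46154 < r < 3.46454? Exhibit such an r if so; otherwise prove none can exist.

r = 97/28

Look for a denominator N such that an integer falls strictly between N·3.46154 and N·3.46454. N = 28 works: 28·3.46154 = 96.92312 < 97 < 97.00712 = 28·3.46454.
So r = 97/28 works: it is a ratio of integers, and dividing 28·3.46154 < 97 < 28·3.46454 through by 28 gives 3.46154 < 97/28 < 3.46454.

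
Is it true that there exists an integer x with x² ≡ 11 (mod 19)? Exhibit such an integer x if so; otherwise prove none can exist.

Take x = 12. Then 12² = 144 = 7·19 + 11, so 12² ≡ 11 (mod 19).

x = 12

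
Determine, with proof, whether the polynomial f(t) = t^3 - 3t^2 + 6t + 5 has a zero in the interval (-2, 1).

f(-2) = -27 and f(1) = 9, which have opposite signs.
f is continuous everywhere (it is a polynomial), in particular on [-2, 1].
By the Intermediate Value Theorem, f takes the value 0 somewhere in the open interval.

Yes, f has a root in the interval.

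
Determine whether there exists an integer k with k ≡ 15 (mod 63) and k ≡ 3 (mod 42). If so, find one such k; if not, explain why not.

There is no such integer.

gcd(63, 42) = 21. If k ≡ 15 (mod 63) and k ≡ 3 (mod 42), then k ≡ 15 (mod 21) and k ≡ 3 (mod 21).
But 15 mod 21 = 15 while 3 mod 21 = 3, a contradiction.
Hence the system has no solution.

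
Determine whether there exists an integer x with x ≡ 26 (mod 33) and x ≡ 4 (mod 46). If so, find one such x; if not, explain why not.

Since 33 and 46 share no common factor, CRT says the pair of congruences has a solution (unique mod 1518).
Any solution of the first congruence is x = 26 + 33t; substituting into the second, 33t ≡ 4 − 26 ≡ 24 (mod 46).
Since 33·7 = 231 = 5·46 + 1, the inverse of 33 mod 46 is 7.
Therefore t ≡ 7·24 = 168 ≡ 30 (mod 46).
Taking t = 30 gives x = 26 + 33·30 = 1016.
Verify: 1016 = 30·33 + 26 and 1016 = 22·46 + 4. ✓

x = 1016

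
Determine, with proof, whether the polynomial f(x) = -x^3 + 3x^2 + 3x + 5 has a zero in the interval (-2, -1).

The endpoint values f(-2) = 19 and f(-1) = 6 are both positive. Claim: f(x) > 0 for every x in (-2, -1).
Shift to the endpoint -1: with x = -1 − u (0 < u < 1), one computes f(-1 − u) = u^3 + 6u^2 + 6u + 6.
All 4 nonzero coefficients of this polynomial in u are positive; hence for u > 0 the value is a sum of positive terms (the constant 6 among them).
So f is strictly positive on (-2, -1); no root exists in the interval.

No such root exists.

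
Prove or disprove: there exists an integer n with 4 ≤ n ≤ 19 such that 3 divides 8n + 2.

At n = 4 the value 34 is not a multiple of 3. n = 5 works, since 8·5 + 2 = 42 = 14·3.

n = 5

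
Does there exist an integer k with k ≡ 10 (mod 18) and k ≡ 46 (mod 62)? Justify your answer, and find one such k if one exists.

k = 46

The moduli are not coprime: gcd(18, 62) = 2. Compatibility requires 2 ∣ (46 − 10) = 36, which holds, so solutions exist.
Step through k = 10, 10 + 18, 10 + 2·18, …: the values 10, 28, 46 reduce mod 62 to 10, 28, 46. The value 46 hits 46.
Check: 46 mod 18 = 10, 46 mod 62 = 46. ✓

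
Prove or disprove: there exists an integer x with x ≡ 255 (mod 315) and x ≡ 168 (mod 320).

Both moduli are multiples of 5 = gcd(315, 320), so any solution would satisfy x ≡ 255 and x ≡ 168 modulo 5 simultaneously.
However 255 ≡ 0 and 168 ≡ 3 (mod 5), and 0 ≠ 3.
Hence the system has no solution.

No such integer exists.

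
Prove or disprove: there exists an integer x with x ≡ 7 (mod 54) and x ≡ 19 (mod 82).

x = 1249

The moduli are not coprime: gcd(54, 82) = 2. Compatibility requires 2 ∣ (19 − 7) = 12, which holds, so solutions exist.
Write x = 7 + 54t. Then 54t ≡ 19 − 7 ≡ 12 (mod 82); dividing through by 2 gives 27t ≡ 6 (mod 41).
Note 27·38 = 1026 ≡ 1 (mod 41) (as 1026 − 1 = 25·41), so 27⁻¹ ≡ 38.
Therefore t ≡ 38·6 = 228 ≡ 23 (mod 41).
Then x = 7 + 54·23 = 1249.
Indeed 1249 ≡ 7 (mod 54) and 1249 ≡ 19 (mod 82).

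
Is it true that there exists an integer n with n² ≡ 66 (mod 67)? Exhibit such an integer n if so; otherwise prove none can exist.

No such integer exists.

Apply Euler's criterion with the prime 67: 66 is a quadratic residue iff 66^33 ≡ 1 (mod 67), and a non-residue iff it is ≡ −1.
Repeated squaring mod 67: 66^2 = 4356 ≡ 1; 66^4 ≡ 1² = 1 ≡ 1; 66^8 ≡ 1² = 1 ≡ 1; 66^16 ≡ 1² = 1 ≡ 1; 66^32 ≡ 1² = 1 ≡ 1.
Since 33 = 32 + 1, 66^33 ≡ 1 · 66; multiplying out mod 67: 1·66 = 66 ≡ 66. Thus 66^33 ≡ 66 ≡ −1 (mod 67).
The value −1 means 66 is a non-residue modulo 67, so n² ≡ 66 (mod 67) is impossible.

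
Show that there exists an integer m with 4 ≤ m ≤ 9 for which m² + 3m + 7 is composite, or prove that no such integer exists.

m = 4

At m = 4: 4² + 3·4 + 7 = 35 = 5·7, which is composite.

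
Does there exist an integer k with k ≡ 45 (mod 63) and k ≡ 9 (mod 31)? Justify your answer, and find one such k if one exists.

k = 1683

The moduli 63 and 31 are coprime, so by the Chinese Remainder Theorem a unique solution modulo 1953 exists.
Any solution of the first congruence is k = 45 + 63t; substituting into the second, 63t ≡ 9 − 45 ≡ 26 (mod 31).
63 ≡ 1 (mod 31), so this reads 1t ≡ 26 (mod 31). So t ≡ 26 (mod 31).
Taking t = 26 gives k = 45 + 63·26 = 1683.
Indeed 1683 ≡ 45 (mod 63) and 1683 ≡ 9 (mod 31).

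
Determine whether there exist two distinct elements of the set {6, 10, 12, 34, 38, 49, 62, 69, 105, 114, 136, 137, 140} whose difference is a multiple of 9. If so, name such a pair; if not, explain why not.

6 mod 9 = 6 and 69 mod 9 = 6, so 69 − 6 = 63 = 7·9.

6 and 69 are such a pair.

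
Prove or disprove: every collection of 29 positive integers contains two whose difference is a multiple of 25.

Yes, this is always true.

Partition the integers by their residue mod 25; there are 25 classes.
With 29 integers and only 25 classes, the pigeonhole principle forces two of them, say a and b, into the same class.
Equal remainders mean a − b ≡ 0 (mod 25), so 25 divides their difference.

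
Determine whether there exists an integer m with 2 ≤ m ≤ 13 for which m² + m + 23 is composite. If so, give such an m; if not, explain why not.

m = 8

At m = 8: 8² + 8 + 23 = 95 = 5·19, which is composite.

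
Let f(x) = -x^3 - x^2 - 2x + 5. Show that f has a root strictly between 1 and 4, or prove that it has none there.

f(1) = 1 and f(4) = -83, which have opposite signs.
Since f is a polynomial it is continuous on [1, 4].
By the Intermediate Value Theorem f must vanish at some point of (1, 4).

Yes, f has a root in the interval.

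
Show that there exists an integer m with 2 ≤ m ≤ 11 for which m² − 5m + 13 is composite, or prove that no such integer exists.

m = 4

At m = 4: 4² − 5·4 + 13 = 9 = 3·3, which is composite.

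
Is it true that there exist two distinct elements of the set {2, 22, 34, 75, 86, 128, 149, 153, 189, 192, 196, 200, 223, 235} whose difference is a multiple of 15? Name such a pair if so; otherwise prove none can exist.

Reduce each element modulo 15: 2↦2, 22↦7, 34↦4, 75↦0, 86↦11, 128↦8, 149↦14, 153↦3, 189↦9, 192↦12, 196↦1, 200↦5, 223↦13, 235↦10.
All 14 residues are distinct, so no two elements differ by a multiple of 15.

No, no such pair exists.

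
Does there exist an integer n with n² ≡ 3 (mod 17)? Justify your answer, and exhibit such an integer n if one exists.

Squares mod 17 repeat after n = 8 (as (−n)² = n²); for n = 0..8 they are 0, 1, 4, 9, 16, 8, 2, 15, 13.
The set of squares mod 17 is therefore {0, 1, 2, 4, 8, 9, 13, 15, 16}, which does not contain 3.
Hence no integer n has n² ≡ 3 (mod 17).

There is no such integer.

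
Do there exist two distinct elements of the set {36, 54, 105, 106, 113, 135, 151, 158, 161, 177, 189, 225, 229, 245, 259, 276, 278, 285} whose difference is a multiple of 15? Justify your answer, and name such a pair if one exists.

36 and 276 are such a pair.

Reduce each element mod 15: 36↦6, 54↦9, 105↦0, 106↦1, 113↦8, 135↦0, 151↦1, 158↦8, 161↦11, 177↦12, 189↦9, 225↦0, 229↦4, 245↦5, 259↦4, 276↦6, 278↦8, 285↦0. The residue 6 repeats (at 36 and 276), and 276 − 36 = 240 = 16·15.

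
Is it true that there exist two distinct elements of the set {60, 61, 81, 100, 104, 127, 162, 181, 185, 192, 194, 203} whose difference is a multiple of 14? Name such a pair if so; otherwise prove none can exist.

Two integers differ by a multiple of 14 exactly when they have the same residue mod 14. The residues are 60↦4, 61↦5, 81↦11, 100↦2, 104↦6, 127↦1, 162↦8, 181↦13, 185↦3, 192↦10, 194↦12, 203↦7.
No residue repeats among the 12 elements, so no pair has difference ≡ 0 (mod 14).

No, no such pair exists.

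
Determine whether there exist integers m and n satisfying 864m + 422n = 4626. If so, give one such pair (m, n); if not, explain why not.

m = 168, n = -333

Since gcd(864, 422) = 2 and 4626 = 2·2313, Bézout's identity guarantees a solution.
Dividing through by 2 reduces the equation to 432m + 211n = 2313.
Euclidean algorithm: 432 = 2·211 + 10, 211 = 21·10 + 1, 10 = 10·1 + 0.
Back-substituting, 1 = 211 − 21·10 = 211 − 21·(432 − 2·211) = −21·432 + 43·211; that is, 432·(-21) + 211·43 = 1.
Scaling by 2313 gives the particular solution (m, n) = (-48573, 99459).
Shifting by a multiple of (211, −432) keeps it a solution: m = -48573 + 231·211 = 168, n = 99459 − 231·432 = -333.
Indeed 864·168 + 422·(-333) = 145152 − 140526 = 4626.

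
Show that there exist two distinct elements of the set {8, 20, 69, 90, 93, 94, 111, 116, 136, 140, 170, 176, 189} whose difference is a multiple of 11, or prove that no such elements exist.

Yes: 8 and 140.

Both 8 and 140 leave remainder 8 on division by 11; their difference 132 = 12·11 is a multiple of 11.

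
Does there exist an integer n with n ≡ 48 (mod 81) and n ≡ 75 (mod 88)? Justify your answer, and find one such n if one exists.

Since 81 and 88 share no common factor, CRT says the pair of congruences has a solution (unique mod 7128).
Write n = 48 + 81t and require 48 + 81t ≡ 75 (mod 88), i.e. 81t ≡ 27 (mod 88).
To invert 81 modulo 88: 88 = 1·81 + 7, 81 = 11·7 + 4, 7 = 1·4 + 3, 4 = 1·3 + 1, 3 = 3·1 + 0, and unwinding, 1 = 4 − 1·3 = 4 − (7 − 1·4) = −7 + 2·4 = −7 + 2·(81 − 11·7) = 2·81 − 23·7 = 2·81 − 23·(88 − 1·81) = −23·88 + 25·81. Thus 81⁻¹ ≡ 25 (mod 88).
Multiplying by 25: t ≡ 25·27 = 675 ≡ 59 (mod 88).
With t = 59: n = 48 + 81·59 = 4827.
Verify: 4827 = 59·81 + 48 and 4827 = 54·88 + 75. ✓

n = 4827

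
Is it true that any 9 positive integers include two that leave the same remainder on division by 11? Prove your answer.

Consider the 9 integers 29, 30, …, 37. They lie in distinct residue classes modulo 11, since 9 ≤ 11.
So no two of them leave the same remainder on division by 11; the claim fails for this set.

No; for instance {29, 30, 31, 32, 33, 34, 35, 36, 37} is a counterexample.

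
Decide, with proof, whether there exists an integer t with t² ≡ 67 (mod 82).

No such integer exists.

Reduce modulo the prime factor 41 of 82: any solution would satisfy t² ≡ 26 (mod 41).
Apply Euler's criterion with the prime 41: 26 is a quadratic residue iff 26^20 ≡ 1 (mod 41), and a non-residue iff it is ≡ −1.
Repeated squaring mod 41: 26^2 = 676 ≡ 20; 26^4 ≡ 20² = 400 ≡ 31; 26^8 ≡ 31² = 961 ≡ 18; 26^16 ≡ 18² = 324 ≡ 37.
Since 20 = 16 + 4, 26^20 ≡ 37 · 31; multiplying out mod 41: 37·31 = 1147 ≡ 40. Thus 26^20 ≡ 40 ≡ −1 (mod 41).
By Euler's criterion 26 is a quadratic non-residue mod 41: no t satisfies t² ≡ 26 (mod 41).
So 26 is not a square mod 41, and hence 67 is not a square mod 82.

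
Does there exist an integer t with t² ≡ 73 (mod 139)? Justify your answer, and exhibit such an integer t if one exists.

No such integer exists.

139 is prime, so by Euler's criterion 73 is a square mod 139 iff 73^((139−1)/2) = 73^69 ≡ 1 (mod 139).
Repeated squaring mod 139: 73^2 = 5329 ≡ 47; 73^4 ≡ 47² = 2209 ≡ 124; 73^8 ≡ 124² = 15376 ≡ 86; 73^16 ≡ 86² = 7396 ≡ 29; 73^32 ≡ 29² = 841 ≡ 7; 73^64 ≡ 7² = 49 ≡ 49.
Since 69 = 64 + 4 + 1, 73^69 ≡ 49 · 124 · 73; multiplying out mod 139: 49·124 = 6076 ≡ 99, then 99·73 = 7227 ≡ 138. Thus 73^69 ≡ 138 ≡ −1 (mod 139).
The value −1 means 73 is a non-residue modulo 139, so t² ≡ 73 (mod 139) is impossible.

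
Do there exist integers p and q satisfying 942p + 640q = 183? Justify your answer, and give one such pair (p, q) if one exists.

There are no such integers.

gcd(942, 640) = 2, so every integer of the form 942p + 640q is a multiple of 2.
But 183 is not a multiple of 2 (it leaves remainder 1).
Hence no integers p, q satisfy the equation.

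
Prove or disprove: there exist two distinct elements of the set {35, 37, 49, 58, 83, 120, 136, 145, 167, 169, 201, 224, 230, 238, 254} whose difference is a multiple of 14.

Yes: 35 and 49.

Reduce each element mod 14: 35↦7, 37↦9, 49↦7, 58↦2, 83↦13, 120↦8, 136↦10, 145↦5, 167↦13, 169↦1, 201↦5, 224↦0, 230↦6, 238↦0, 254↦2. The residue 7 repeats (at 35 and 49), and 49 − 35 = 14 = 1·14.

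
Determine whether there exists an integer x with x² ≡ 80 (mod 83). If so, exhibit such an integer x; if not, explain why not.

Apply Euler's criterion with the prime 83: 80 is a quadratic residue iff 80^41 ≡ 1 (mod 83), and a non-residue iff it is ≡ −1.
Squaring successively (mod 83): 80^2 = 6400 ≡ 9; 80^4 ≡ 9² = 81 ≡ 81; 80^8 ≡ 81² = 6561 ≡ 4; 80^16 ≡ 4² = 16 ≡ 16; 80^32 ≡ 16² = 256 ≡ 7.
Since 41 = 32 + 8 + 1, 80^41 ≡ 7 · 4 · 80; multiplying out mod 83: 7·4 = 28 ≡ 28, then 28·80 = 2240 ≡ 82. Thus 80^41 ≡ 82 ≡ −1 (mod 83).
The value −1 means 80 is a non-residue modulo 83, so x² ≡ 80 (mod 83) is impossible.

No such integer exists.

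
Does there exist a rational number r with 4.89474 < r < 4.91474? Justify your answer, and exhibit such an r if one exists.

r = 49/10

Look for a denominator N such that an integer falls strictly between N·4.89474 and N·4.91474. N = 10 works: 10·4.89474 = 48.94740 < 49 < 49.14740 = 10·4.91474.
So r = 49/10 works: it is a ratio of integers, and dividing 10·4.89474 < 49 < 10·4.91474 through by 10 gives 4.89474 < 49/10 < 4.91474.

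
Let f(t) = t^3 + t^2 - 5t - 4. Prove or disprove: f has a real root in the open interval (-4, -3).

f(-4) = -32 and f(-3) = -7, both negative, so a sign-change argument is unavailable; we show f keeps this sign on the whole interval.
Shift to the endpoint -3: with t = -3 − u (0 < u < 1), one computes f(-3 − u) = -u^3 - 8u^2 - 16u - 7.
The nonzero coefficients here are all negative, so for u > 0 every term is negative (or zero), and the constant term -7 is strictly negative.
Therefore f(t) < 0 throughout (-4, -3), and f has no zero there.

No such root exists.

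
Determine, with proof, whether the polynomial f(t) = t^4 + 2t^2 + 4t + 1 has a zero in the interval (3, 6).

The endpoint values f(3) = 112 and f(6) = 1393 are both positive. Claim: f(t) > 0 for every t in (3, 6).
Substitute t = 3 + u, where 0 < u < 3 on the interval. Expanding, f(3 + u) = u^4 + 12u^3 + 56u^2 + 124u + 112.
All 5 nonzero coefficients of this polynomial in u are positive; hence for u > 0 the value is a sum of positive terms (the constant 112 among them).
Therefore f(t) > 0 throughout (3, 6), and f has no zero there.

No such root exists.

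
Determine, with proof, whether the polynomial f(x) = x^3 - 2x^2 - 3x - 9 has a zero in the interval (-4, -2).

f(-4) = -93 and f(-2) = -19, both negative, so a sign-change argument is unavailable; we show f keeps this sign on the whole interval.
Substitute x = -2 − u, where 0 < u < 2 on the interval. Expanding, f(-2 − u) = -u^3 - 8u^2 - 17u - 19.
The nonzero coefficients here are all negative, so for u > 0 every term is negative (or zero), and the constant term -19 is strictly negative.
Therefore f(x) < 0 throughout (-4, -2), and f has no zero there.

No.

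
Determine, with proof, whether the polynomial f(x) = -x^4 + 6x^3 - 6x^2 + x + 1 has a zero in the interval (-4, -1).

f(-4) = -739 and f(-1) = -13, both negative, so a sign-change argument is unavailable; we show f keeps this sign on the whole interval.
Shift to the endpoint -1: with x = -1 − u (0 < u < 3), one computes f(-1 − u) = -u^4 - 10u^3 - 30u^2 - 35u - 13.
The nonzero coefficients here are all negative, so for u > 0 every term is negative (or zero), and the constant term -13 is strictly negative.
So f is strictly negative on (-4, -1); no root exists in the interval.

No such root exists.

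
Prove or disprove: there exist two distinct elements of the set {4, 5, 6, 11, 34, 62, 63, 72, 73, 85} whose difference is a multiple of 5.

The pair (4, 34) works.

Reduce each element mod 5: 4↦4, 5↦0, 6↦1, 11↦1, 34↦4, 62↦2, 63↦3, 72↦2, 73↦3, 85↦0. The residue 4 repeats (at 4 and 34), and 34 − 4 = 30 = 6·5.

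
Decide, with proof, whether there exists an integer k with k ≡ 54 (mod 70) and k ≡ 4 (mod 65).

gcd(70, 65) = 5. A simultaneous solution exists iff 54 ≡ 4 (mod 5); here 54 mod 5 = 4 = 4 mod 5, so it does.
The integers ≡ 54 (mod 70) are 54, 124, 194, 264, …; their remainders mod 65 are 54, 59, 64, 4, so k = 264 is the first that is ≡ 4 (mod 65).
Indeed 264 ≡ 54 (mod 70) and 264 ≡ 4 (mod 65).

k = 264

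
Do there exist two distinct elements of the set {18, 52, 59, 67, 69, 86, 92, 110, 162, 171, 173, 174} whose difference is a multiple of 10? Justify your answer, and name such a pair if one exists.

The pair (52, 92) works.

Both 52 and 92 leave remainder 2 on division by 10; their difference 40 = 4·10 is a multiple of 10.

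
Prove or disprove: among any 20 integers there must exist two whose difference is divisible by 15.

True.

Each integer lies in one of the 15 residue classes modulo 15.
Placing 20 integers into 15 classes, some class receives at least two — say a and b.
Equal remainders mean a − b ≡ 0 (mod 15), so 15 divides their difference.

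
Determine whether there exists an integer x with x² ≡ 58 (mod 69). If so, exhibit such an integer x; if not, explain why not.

x = 55

x = 55 works: 55² = 3025, and 3025 − 58 = 2967 = 43·69.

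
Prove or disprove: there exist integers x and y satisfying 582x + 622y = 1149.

No such integers exist.

gcd(582, 622) = 2, so every integer of the form 582x + 622y is a multiple of 2.
But 1149 is not a multiple of 2 (it leaves remainder 1).
So the equation is unsolvable over ℤ.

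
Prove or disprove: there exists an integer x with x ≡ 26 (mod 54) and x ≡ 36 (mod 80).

The moduli are not coprime: gcd(54, 80) = 2. Compatibility requires 2 ∣ (36 − 26) = 10, which holds, so solutions exist.
Put x = 26 + 54t, so we need 54t ≡ 10 (mod 80), equivalently (divide by 2) 27t ≡ 5 (mod 40).
Since 27·3 = 81 = 2·40 + 1, the inverse of 27 mod 40 is 3.
Multiplying by 3: t ≡ 3·5 = 15 (mod 40).
Then x = 26 + 54·15 = 836.
Verify: 836 = 15·54 + 26 and 836 = 10·80 + 36. ✓

x = 836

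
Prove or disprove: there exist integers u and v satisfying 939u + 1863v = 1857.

gcd(939, 1863) = 3, and 3 divides 1857, so integer solutions exist.
Dividing through by 3 reduces the equation to 313u + 621v = 619.
Euclidean algorithm: 621 = 1·313 + 308, 313 = 1·308 + 5, 308 = 61·5 + 3, 5 = 1·3 + 2, 3 = 1·2 + 1, 2 = 2·1 + 0.
Back-substituting, 1 = 3 − 1·2 = 3 − (5 − 1·3) = −5 + 2·3 = −5 + 2·(308 − 61·5) = 2·308 − 123·5 = 2·308 − 123·(313 − 1·308) = −123·313 + 125·308 = −123·313 + 125·(621 − 1·313) = 125·621 − 248·313; that is, 313·(-248) + 621·125 = 1.
Multiplying through by 619: u = (-248)·619 = -153512, v = 125·619 = 77375 is a solution.
The general solution is u = -153512 + 621k, v = 77375 − 313k; taking k = 248 gives the smaller pair u = 496, v = -249.
Check: 939·496 + 1863·(-249) = 465744 − 463887 = 1857. ✓

u = 496, v = -249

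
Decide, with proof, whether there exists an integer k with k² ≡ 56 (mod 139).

139 is prime, so by Euler's criterion 56 is a square mod 139 iff 56^((139−1)/2) = 56^69 ≡ 1 (mod 139).
Repeated squaring mod 139: 56^2 = 3136 ≡ 78; 56^4 ≡ 78² = 6084 ≡ 107; 56^8 ≡ 107² = 11449 ≡ 51; 56^16 ≡ 51² = 2601 ≡ 99; 56^32 ≡ 99² = 9801 ≡ 71; 56^64 ≡ 71² = 5041 ≡ 37.
Since 69 = 64 + 4 + 1, 56^69 ≡ 37 · 107 · 56; multiplying out mod 139: 37·107 = 3959 ≡ 67, then 67·56 = 3752 ≡ 138. Thus 56^69 ≡ 138 ≡ −1 (mod 139).
The value −1 means 56 is a non-residue modulo 139, so k² ≡ 56 (mod 139) is impossible.

No, no such integer exists.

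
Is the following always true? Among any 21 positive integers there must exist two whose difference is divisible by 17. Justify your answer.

True.

Partition the integers by their residue mod 17; there are 17 classes.
Since 21 > 17, two of the 21 integers must share a residue class by the pigeonhole principle; call them a and b.
Then a ≡ b (mod 17), i.e. 17 ∣ (a − b).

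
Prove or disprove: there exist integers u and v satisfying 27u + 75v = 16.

There are no such integers.

gcd(27, 75) = 3, so every integer of the form 27u + 75v is a multiple of 3.
But 16 = 3·5 + 1, so 3 ∤ 16.
So the equation is unsolvable over ℤ.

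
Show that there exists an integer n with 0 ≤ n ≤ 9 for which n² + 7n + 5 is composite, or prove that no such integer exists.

At n = 3: 3² + 7·3 + 5 = 35 = 5·7, which is composite.

n = 3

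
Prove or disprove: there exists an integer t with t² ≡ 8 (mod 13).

No such integer exists.

Computing t² mod 13 for t = 0, 1, …, 6 (enough, by the symmetry t ↦ 13 − t) gives 0, 1, 4, 9, 3, 12, 10.
So the quadratic residues mod 13 are {0, 1, 3, 4, 9, 10, 12}, and 8 is not among them.
Therefore t² ≡ 8 (mod 13) has no solution.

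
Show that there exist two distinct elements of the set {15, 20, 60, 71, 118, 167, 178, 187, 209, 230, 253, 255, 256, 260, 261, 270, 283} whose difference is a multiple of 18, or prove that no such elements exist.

Residues mod 18: 15↦15, 20↦2, 60↦6, 71↦17, 118↦10, 167↦5, 178↦16, 187↦7, 209↦11, 230↦14, 253↦1, 255↦3, 256↦4, 260↦8, 261↦9, 270↦0, 283↦13.
These 17 residues are pairwise different, hence no difference of two elements is divisible by 18.

No, no such pair exists.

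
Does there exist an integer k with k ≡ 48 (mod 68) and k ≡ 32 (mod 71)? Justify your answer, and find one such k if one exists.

The moduli 68 and 71 are coprime, so by the Chinese Remainder Theorem a unique solution modulo 4828 exists.
Any solution of the first congruence is k = 48 + 68t; substituting into the second, 68t ≡ 32 − 48 ≡ 55 (mod 71).
Since 68·47 = 3196 = 45·71 + 1, the inverse of 68 mod 71 is 47.
Therefore t ≡ 47·55 = 2585 ≡ 29 (mod 71).
With t = 29: k = 48 + 68·29 = 2020.
Indeed 2020 ≡ 48 (mod 68) and 2020 ≡ 32 (mod 71).

k = 2020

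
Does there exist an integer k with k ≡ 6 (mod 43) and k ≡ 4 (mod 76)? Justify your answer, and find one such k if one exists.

gcd(43, 76) = 1, so the Chinese Remainder Theorem guarantees exactly one residue class mod 3268 satisfying both.
Write k = 6 + 43t and require 6 + 43t ≡ 4 (mod 76), i.e. 43t ≡ 74 (mod 76).
To invert 43 modulo 76: 76 = 1·43 + 33, 43 = 1·33 + 10, 33 = 3·10 + 3, 10 = 3·3 + 1, 3 = 3·1 + 0, and unwinding, 1 = 10 − 3·3 = 10 − 3·(33 − 3·10) = −3·33 + 10·10 = −3·33 + 10·(43 − 1·33) = 10·43 − 13·33 = 10·43 − 13·(76 − 1·43) = −13·76 + 23·43. Thus 43⁻¹ ≡ 23 (mod 76).
Multiplying by 23: t ≡ 23·74 = 1702 ≡ 30 (mod 76).
With t = 30: k = 6 + 43·30 = 1296.
Indeed 1296 ≡ 6 (mod 43) and 1296 ≡ 4 (mod 76).

k = 1296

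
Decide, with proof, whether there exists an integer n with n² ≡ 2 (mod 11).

No such integer exists.

Computing n² mod 11 for n = 0, 1, …, 5 (enough, by the symmetry n ↦ 11 − n) gives 0, 1, 4, 9, 5, 3.
The set of squares mod 11 is therefore {0, 1, 3, 4, 5, 9}, which does not contain 2.
Therefore n² ≡ 2 (mod 11) has no solution.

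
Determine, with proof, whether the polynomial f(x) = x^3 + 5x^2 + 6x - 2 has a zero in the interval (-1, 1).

f(-1) = -4 and f(1) = 10, which have opposite signs.
f is continuous everywhere (it is a polynomial), in particular on [-1, 1].
By the Intermediate Value Theorem f must vanish at some point of (-1, 1).

Such a root exists.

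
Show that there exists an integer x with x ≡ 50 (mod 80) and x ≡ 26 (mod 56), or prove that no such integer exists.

x = 530

Here gcd(80, 56) = 8, and both 50 and 26 leave remainder 2 mod 8, so the system is consistent.
The integers ≡ 50 (mod 80) are 50, 130, 210, 290, 370, 450, 530, …; their remainders mod 56 are 50, 18, 42, 10, 34, 2, 26, so x = 530 is the first that is ≡ 26 (mod 56).
Verify: 530 = 6·80 + 50 and 530 = 9·56 + 26. ✓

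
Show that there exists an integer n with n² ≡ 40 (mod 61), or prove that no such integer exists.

No such integer exists.

61 is prime, so by Euler's criterion 40 is a square mod 61 iff 40^((61−1)/2) = 40^30 ≡ 1 (mod 61).
Repeated squaring mod 61: 40^2 = 1600 ≡ 14; 40^4 ≡ 14² = 196 ≡ 13; 40^8 ≡ 13² = 169 ≡ 47; 40^16 ≡ 47² = 2209 ≡ 13.
Since 30 = 16 + 8 + 4 + 2, 40^30 ≡ 13 · 47 · 13 · 14; multiplying out mod 61: 13·47 = 611 ≡ 1, then 1·13 = 13 ≡ 13, then 13·14 = 182 ≡ 60. Thus 40^30 ≡ 60 ≡ −1 (mod 61).
The value −1 means 40 is a non-residue modulo 61, so n² ≡ 40 (mod 61) is impossible.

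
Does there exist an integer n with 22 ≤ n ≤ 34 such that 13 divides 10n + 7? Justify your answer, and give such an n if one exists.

n = 24

For n = 22, 23 the values 227, 237 are not multiples of 13. At n = 24 we get 10·24 + 7 = 247, and 247 = 13·19.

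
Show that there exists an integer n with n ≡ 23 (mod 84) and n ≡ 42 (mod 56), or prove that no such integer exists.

There is no such integer.

gcd(84, 56) = 28. If n ≡ 23 (mod 84) and n ≡ 42 (mod 56), then n ≡ 23 (mod 28) and n ≡ 42 (mod 28).
But 23 mod 28 = 23 while 42 mod 28 = 14, a contradiction.
Therefore no such n exists.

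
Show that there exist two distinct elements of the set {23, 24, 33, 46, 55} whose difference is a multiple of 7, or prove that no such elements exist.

No such pair exists.

Reduce each element modulo 7: 23↦2, 24↦3, 33↦5, 46↦4, 55↦6.
No residue repeats among the 5 elements, so no pair has difference ≡ 0 (mod 7).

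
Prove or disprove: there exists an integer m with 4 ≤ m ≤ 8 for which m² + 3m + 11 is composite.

At m = 7: 7² + 3·7 + 11 = 81 = 3·27, which is composite.

m = 7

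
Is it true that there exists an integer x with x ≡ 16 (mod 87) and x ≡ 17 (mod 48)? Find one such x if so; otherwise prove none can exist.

There is no such integer.

Both moduli are multiples of 3 = gcd(87, 48), so any solution would satisfy x ≡ 16 and x ≡ 17 modulo 3 simultaneously.
These are incompatible: 16 − 17 = -1 is not divisible by 3.
Therefore no such x exists.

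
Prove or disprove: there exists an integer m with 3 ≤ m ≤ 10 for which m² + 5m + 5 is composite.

m = 10

At m = 10: 10² + 5·10 + 5 = 155 = 5·31, which is composite.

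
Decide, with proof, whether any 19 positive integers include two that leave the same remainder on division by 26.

Consider the 19 integers 125, 126, …, 143. They lie in distinct residue classes modulo 26, since 19 ≤ 26.
So no two of them leave the same remainder on division by 26; the claim fails for this set.

No, the set {125, 126, 127, 128, 129, 130, 131, 132, 133, 134, 135, 136, 137, 138, 139, 140, 141, 142, 143} is a counterexample.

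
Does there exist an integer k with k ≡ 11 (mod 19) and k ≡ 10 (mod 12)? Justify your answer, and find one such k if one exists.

k = 106

gcd(19, 12) = 1, so the Chinese Remainder Theorem guarantees exactly one residue class mod 228 satisfying both.
Write k = 11 + 19t and require 11 + 19t ≡ 10 (mod 12), i.e. 19t ≡ 11 (mod 12).
19 ≡ 7 (mod 12), so this reads 7t ≡ 11 (mod 12). Invert 7 mod 12 by the Euclidean algorithm: 12 = 1·7 + 5, 7 = 1·5 + 2, 5 = 2·2 + 1, 2 = 2·1 + 0; back-substituting, 1 = 5 − 2·2 = 5 − 2·(7 − 1·5) = −2·7 + 3·5 = −2·7 + 3·(12 − 1·7) = 3·12 − 5·7. Hence 7·(-5) ≡ 1, so 7⁻¹ ≡ -5 ≡ 7 (mod 12).
Multiplying by 7: t ≡ 7·11 = 77 ≡ 5 (mod 12).
Taking t = 5 gives k = 11 + 19·5 = 106.
Check: 106 mod 19 = 11, 106 mod 12 = 10. ✓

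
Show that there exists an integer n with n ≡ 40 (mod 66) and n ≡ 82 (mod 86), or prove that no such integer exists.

n = 1888

Here gcd(66, 86) = 2, and both 40 and 82 leave remainder 0 mod 2, so the system is consistent.
Put n = 40 + 66t, so we need 66t ≡ 42 (mod 86), equivalently (divide by 2) 33t ≡ 21 (mod 43).
To invert 33 modulo 43: 43 = 1·33 + 10, 33 = 3·10 + 3, 10 = 3·3 + 1, 3 = 3·1 + 0, and unwinding, 1 = 10 − 3·3 = 10 − 3·(33 − 3·10) = −3·33 + 10·10 = −3·33 + 10·(43 − 1·33) = 10·43 − 13·33. Thus 33⁻¹ ≡ -13 ≡ 30 (mod 43).
Therefore t ≡ 30·21 = 630 ≡ 28 (mod 43).
Then n = 40 + 66·28 = 1888.
Verify: 1888 = 28·66 + 40 and 1888 = 21·86 + 82. ✓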